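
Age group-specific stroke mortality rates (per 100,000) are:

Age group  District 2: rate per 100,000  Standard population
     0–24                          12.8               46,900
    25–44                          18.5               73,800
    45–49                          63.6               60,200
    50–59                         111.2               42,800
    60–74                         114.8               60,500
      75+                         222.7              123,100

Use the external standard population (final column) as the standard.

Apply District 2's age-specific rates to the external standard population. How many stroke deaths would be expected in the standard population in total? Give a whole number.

Expected stroke deaths = Σ (standard pop × age-specific rate ÷ 100,000)
= 46,900×12.8/100,000 + 73,800×18.5/100,000 + 60,200×63.6/100,000 + 42,800×111.2/100,000 + 60,500×114.8/100,000 + 123,100×222.7/100,000
= 6.00 + 13.65 + 38.29 + 47.59 + 69.45 + 274.14 = 449.13.

449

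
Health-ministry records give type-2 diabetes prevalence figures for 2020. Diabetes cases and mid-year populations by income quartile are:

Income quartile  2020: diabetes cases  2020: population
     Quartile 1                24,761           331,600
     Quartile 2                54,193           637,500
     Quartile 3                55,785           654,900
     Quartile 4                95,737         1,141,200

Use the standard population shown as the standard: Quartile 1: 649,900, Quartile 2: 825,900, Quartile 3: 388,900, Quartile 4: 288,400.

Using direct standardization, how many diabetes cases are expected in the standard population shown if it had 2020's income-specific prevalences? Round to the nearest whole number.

Income-specific rates per 1,000 for 2020: 74.671, 85.009, 85.181, 83.892.
Expected diabetes cases = Σ (standard pop × income-specific rate ÷ 1,000)
= 649,900×74.671/1,000 + 825,900×85.009/1,000 + 388,900×85.181/1,000 + 288,400×83.892/1,000
= 48528.87 + 70208.63 + 33126.87 + 24194.31 = 176058.68.

176059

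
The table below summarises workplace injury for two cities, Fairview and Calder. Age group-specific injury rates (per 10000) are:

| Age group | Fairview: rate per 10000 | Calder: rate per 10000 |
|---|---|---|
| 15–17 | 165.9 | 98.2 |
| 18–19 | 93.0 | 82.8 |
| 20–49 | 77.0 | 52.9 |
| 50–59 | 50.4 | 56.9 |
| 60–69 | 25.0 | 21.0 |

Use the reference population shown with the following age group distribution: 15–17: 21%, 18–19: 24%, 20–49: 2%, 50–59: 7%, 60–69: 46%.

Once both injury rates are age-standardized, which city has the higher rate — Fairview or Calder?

Fairview

Standard weights: 0.21, 0.24, 0.02, 0.07, 0.46.
Fairview: 0.2100×165.9 + 0.2400×93.0 + 0.0200×77.0 + 0.0700×50.4 + 0.4600×25.0 = 73.7270 per 10000.
Calder: 0.2100×98.2 + 0.2400×82.8 + 0.0200×52.9 + 0.0700×56.9 + 0.4600×21.0 = 55.1950 per 10000.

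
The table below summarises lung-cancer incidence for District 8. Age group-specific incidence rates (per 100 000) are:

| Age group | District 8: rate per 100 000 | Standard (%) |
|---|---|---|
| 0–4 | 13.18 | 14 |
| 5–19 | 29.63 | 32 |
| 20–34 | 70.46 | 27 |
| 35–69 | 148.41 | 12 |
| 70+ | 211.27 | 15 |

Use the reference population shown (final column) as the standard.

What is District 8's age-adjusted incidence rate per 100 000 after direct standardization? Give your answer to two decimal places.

Standard weights: 0.14, 0.32, 0.27, 0.12, 0.15.
Standardized rate: 0.1400×13.18 + 0.3200×29.63 + 0.2700×70.46 + 0.1200×148.41 + 0.1500×211.27 = 79.8507 per 100 000.

79.85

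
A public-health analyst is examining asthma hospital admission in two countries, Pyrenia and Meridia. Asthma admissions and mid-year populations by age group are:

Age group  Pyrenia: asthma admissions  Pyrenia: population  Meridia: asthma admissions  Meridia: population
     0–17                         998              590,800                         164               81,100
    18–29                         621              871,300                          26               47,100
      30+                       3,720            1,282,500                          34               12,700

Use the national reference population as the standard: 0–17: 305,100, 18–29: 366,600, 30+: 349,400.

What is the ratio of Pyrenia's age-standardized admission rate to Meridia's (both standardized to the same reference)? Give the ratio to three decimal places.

1.020

Age-specific rates per 10,000 for Pyrenia: 16.89, 7.13, 29.01.
For Meridia: 20.22, 5.52, 26.77.
Standard total = 1,021,100; weights = 0.2988, 0.3590, 0.3422.
Pyrenia: 0.2988×16.89 + 0.3590×7.13 + 0.3422×29.01 = 17.5314 per 10,000.
Meridia: 0.2988×20.22 + 0.3590×5.52 + 0.3422×26.77 = 17.1848 per 10,000.
Ratio = 17.5314 ÷ 17.1848 = 1.02017.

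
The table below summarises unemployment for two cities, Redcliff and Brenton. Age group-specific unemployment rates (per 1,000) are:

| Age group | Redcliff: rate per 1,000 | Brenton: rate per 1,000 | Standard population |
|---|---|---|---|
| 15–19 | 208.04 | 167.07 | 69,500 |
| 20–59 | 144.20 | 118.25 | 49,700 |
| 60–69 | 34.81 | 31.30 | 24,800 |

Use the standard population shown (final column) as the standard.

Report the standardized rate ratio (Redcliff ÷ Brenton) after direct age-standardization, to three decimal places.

Standard total = 144,000; weights = 0.4826, 0.3451, 0.1722.
Redcliff: 0.4826×208.04 + 0.3451×144.20 + 0.1722×34.81 = 156.1723 per 1,000.
Brenton: 0.4826×167.07 + 0.3451×118.25 + 0.1722×31.30 = 126.8377 per 1,000.
Ratio = 156.1723 ÷ 126.8377 = 1.23128.

1.231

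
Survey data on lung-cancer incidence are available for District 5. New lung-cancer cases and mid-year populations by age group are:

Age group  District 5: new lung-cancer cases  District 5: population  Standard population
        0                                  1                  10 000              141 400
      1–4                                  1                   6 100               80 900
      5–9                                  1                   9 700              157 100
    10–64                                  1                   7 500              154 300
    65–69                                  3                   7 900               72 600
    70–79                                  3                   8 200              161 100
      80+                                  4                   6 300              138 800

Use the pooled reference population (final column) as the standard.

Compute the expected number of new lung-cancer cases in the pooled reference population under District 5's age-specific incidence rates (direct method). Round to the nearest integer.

Age-specific rates per 100 000 for District 5: 10.00, 16.39, 10.31, 13.33, 37.97, 36.59, 63.49.
Expected new lung-cancer cases = Σ (standard pop × age-specific rate ÷ 100 000)
= 141 400×10.00/100 000 + 80 900×16.39/100 000 + 157 100×10.31/100 000 + 154 300×13.33/100 000 + 72 600×37.97/100 000 + 161 100×36.59/100 000 + 138 800×63.49/100 000
= 14.14 + 13.26 + 16.20 + 20.57 + 27.57 + 58.94 + 88.13 = 238.81.

239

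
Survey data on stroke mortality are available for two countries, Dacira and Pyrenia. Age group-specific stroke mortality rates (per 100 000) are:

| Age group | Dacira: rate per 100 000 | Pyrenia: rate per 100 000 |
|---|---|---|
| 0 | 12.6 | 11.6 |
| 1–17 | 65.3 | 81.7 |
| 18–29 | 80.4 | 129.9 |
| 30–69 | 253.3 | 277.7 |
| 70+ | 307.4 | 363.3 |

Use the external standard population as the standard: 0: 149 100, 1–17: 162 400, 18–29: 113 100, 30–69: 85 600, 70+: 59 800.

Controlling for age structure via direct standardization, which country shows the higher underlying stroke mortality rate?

Standard total = 570 000; weights = 0.2616, 0.2849, 0.1984, 0.1502, 0.1049.
Dacira: 0.2616×12.6 + 0.2849×65.3 + 0.1984×80.4 + 0.1502×253.3 + 0.1049×307.4 = 108.1432 per 100 000.
Pyrenia: 0.2616×11.6 + 0.2849×81.7 + 0.1984×129.9 + 0.1502×277.7 + 0.1049×363.3 = 131.9049 per 100 000.

Pyrenia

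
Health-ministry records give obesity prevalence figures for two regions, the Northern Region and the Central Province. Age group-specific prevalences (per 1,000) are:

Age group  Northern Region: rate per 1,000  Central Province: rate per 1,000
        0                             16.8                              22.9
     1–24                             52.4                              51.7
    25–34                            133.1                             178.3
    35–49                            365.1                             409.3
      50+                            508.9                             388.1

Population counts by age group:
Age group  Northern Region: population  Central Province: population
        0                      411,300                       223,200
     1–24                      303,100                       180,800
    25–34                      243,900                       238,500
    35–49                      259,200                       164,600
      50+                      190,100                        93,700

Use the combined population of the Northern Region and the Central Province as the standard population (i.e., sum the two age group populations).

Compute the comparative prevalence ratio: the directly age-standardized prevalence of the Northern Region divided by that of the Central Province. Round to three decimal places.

0.976

Combined standard total = 2,308,400; weights = 0.2749, 0.2096, 0.2090, 0.1836, 0.1229.
The Northern Region: 0.2749×16.8 + 0.2096×52.4 + 0.2090×133.1 + 0.1836×365.1 + 0.1229×508.9 = 173.0110 per 1,000.
The Central Province: 0.2749×22.9 + 0.2096×51.7 + 0.2090×178.3 + 0.1836×409.3 + 0.1229×388.1 = 177.2499 per 1,000.
Ratio = 173.0110 ÷ 177.2499 = 0.97609.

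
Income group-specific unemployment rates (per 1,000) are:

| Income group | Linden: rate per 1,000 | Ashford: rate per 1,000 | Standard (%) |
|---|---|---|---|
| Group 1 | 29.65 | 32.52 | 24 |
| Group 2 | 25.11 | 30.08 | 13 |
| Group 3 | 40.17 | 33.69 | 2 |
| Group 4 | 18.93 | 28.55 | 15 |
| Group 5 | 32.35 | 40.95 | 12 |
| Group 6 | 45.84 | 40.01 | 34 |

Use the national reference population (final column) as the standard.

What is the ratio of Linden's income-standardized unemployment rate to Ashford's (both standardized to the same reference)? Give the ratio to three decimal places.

Standard weights: 0.24, 0.13, 0.02, 0.15, 0.12, 0.34.
Linden: 0.2400×29.65 + 0.1300×25.11 + 0.0200×40.17 + 0.1500×18.93 + 0.1200×32.35 + 0.3400×45.84 = 33.4908 per 1,000.
Ashford: 0.2400×32.52 + 0.1300×30.08 + 0.0200×33.69 + 0.1500×28.55 + 0.1200×40.95 + 0.3400×40.01 = 35.1889 per 1,000.
Ratio = 33.4908 ÷ 35.1889 = 0.95174.

0.952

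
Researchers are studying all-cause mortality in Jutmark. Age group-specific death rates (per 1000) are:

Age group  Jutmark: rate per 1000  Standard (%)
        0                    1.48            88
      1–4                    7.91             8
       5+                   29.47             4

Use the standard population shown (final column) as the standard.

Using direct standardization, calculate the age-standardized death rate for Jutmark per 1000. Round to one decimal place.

3.1

Standard weights: 0.88, 0.08, 0.04.
Standardized rate: 0.8800×1.48 + 0.0800×7.91 + 0.0400×29.47 = 3.1140 per 1000.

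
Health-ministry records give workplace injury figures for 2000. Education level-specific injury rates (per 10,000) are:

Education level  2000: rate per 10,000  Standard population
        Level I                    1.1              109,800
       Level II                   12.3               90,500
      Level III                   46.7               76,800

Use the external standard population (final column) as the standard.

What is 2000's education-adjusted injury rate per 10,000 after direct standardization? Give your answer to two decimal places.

17.40

Standard total = 277,100; weights = 0.3962, 0.3266, 0.2772.
Standardized rate: 0.3962×1.1 + 0.3266×12.3 + 0.2772×46.7 = 17.3962 per 10,000.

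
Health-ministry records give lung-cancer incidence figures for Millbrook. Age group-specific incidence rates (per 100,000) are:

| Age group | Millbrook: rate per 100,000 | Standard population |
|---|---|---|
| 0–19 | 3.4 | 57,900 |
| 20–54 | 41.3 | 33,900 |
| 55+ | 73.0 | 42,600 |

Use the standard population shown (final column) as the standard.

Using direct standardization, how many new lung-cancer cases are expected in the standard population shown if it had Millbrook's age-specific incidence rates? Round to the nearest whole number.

Expected new lung-cancer cases = Σ (standard pop × age-specific rate ÷ 100,000)
= 57,900×3.4/100,000 + 33,900×41.3/100,000 + 42,600×73.0/100,000
= 1.97 + 14.00 + 31.10 = 47.07.

47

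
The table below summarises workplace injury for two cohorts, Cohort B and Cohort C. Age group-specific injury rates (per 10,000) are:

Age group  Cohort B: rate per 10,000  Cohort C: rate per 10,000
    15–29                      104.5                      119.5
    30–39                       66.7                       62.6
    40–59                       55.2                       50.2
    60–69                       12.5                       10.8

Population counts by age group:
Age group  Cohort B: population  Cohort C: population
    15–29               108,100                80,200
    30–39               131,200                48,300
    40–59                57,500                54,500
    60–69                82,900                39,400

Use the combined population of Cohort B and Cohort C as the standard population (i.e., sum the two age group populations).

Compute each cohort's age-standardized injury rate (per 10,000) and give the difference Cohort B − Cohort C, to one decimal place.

-2.2

Combined standard total = 602,100; weights = 0.3127, 0.2981, 0.1860, 0.2031.
Cohort B: 0.3127×104.5 + 0.2981×66.7 + 0.1860×55.2 + 0.2031×12.5 = 65.3731 per 10,000.
Cohort C: 0.3127×119.5 + 0.2981×62.6 + 0.1860×50.2 + 0.2031×10.8 = 67.5665 per 10,000.
Difference = 65.3731 − 67.5665 = -2.1934.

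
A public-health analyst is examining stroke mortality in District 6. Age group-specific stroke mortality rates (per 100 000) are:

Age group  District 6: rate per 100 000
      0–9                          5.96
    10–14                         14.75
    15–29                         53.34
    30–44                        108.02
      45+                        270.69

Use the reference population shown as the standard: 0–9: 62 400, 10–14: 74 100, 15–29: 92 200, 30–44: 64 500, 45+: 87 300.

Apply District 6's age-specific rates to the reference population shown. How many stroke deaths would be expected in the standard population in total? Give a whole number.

Expected stroke deaths = Σ (standard pop × age-specific rate ÷ 100 000)
= 62 400×5.96/100 000 + 74 100×14.75/100 000 + 92 200×53.34/100 000 + 64 500×108.02/100 000 + 87 300×270.69/100 000
= 3.72 + 10.93 + 49.18 + 69.67 + 236.31 = 369.81.

370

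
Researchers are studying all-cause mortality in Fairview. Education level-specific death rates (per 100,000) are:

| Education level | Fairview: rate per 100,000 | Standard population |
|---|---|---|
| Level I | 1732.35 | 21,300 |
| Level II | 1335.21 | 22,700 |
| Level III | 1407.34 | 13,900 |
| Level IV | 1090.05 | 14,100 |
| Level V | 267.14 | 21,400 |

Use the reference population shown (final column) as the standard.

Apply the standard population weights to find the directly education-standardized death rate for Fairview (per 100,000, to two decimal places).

Standard total = 93,400; weights = 0.2281, 0.2430, 0.1488, 0.1510, 0.2291.
Standardized rate: 0.2281×1732.35 + 0.2430×1335.21 + 0.1488×1407.34 + 0.1510×1090.05 + 0.2291×267.14 = 1154.7843 per 100,000.

1154.78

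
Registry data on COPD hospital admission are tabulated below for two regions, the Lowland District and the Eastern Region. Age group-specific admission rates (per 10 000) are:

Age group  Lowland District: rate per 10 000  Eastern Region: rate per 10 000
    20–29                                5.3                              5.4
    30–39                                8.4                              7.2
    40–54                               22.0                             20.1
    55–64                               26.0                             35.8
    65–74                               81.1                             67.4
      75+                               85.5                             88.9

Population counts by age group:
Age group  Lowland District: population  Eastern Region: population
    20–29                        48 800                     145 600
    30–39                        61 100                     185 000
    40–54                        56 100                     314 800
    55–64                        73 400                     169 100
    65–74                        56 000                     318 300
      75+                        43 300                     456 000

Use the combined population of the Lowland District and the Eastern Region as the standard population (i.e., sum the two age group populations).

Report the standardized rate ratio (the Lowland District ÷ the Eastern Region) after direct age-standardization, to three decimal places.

Combined standard total = 1 927 500; weights = 0.1009, 0.1277, 0.1924, 0.1258, 0.1942, 0.2590.
The Lowland District: 0.1009×5.3 + 0.1277×8.4 + 0.1924×22.0 + 0.1258×26.0 + 0.1942×81.1 + 0.2590×85.5 = 47.0082 per 10 000.
The Eastern Region: 0.1009×5.4 + 0.1277×7.2 + 0.1924×20.1 + 0.1258×35.8 + 0.1942×67.4 + 0.2590×88.9 = 45.9527 per 10 000.
Ratio = 47.0082 ÷ 45.9527 = 1.02297.

1.023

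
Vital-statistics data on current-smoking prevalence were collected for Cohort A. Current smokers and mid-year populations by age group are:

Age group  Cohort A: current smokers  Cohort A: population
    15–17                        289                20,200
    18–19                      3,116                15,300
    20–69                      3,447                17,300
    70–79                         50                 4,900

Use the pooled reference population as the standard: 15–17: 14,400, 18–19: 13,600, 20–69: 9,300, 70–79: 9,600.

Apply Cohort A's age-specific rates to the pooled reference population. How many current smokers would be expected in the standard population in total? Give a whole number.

4927

Age-specific rates per 1,000 for Cohort A: 14.307, 203.660, 199.249, 10.204.
Expected current smokers = Σ (standard pop × age-specific rate ÷ 1,000)
= 14,400×14.307/1,000 + 13,600×203.660/1,000 + 9,300×199.249/1,000 + 9,600×10.204/1,000
= 206.02 + 2769.78 + 1853.01 + 97.96 = 4926.77.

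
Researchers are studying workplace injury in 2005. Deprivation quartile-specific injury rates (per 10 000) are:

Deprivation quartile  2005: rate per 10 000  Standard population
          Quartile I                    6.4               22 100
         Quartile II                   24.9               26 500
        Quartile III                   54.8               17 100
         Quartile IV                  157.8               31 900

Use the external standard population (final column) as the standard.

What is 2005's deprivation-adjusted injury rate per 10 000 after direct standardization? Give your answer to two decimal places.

Standard total = 97 600; weights = 0.2264, 0.2715, 0.1752, 0.3268.
Standardized rate: 0.2264×6.4 + 0.2715×24.9 + 0.1752×54.8 + 0.3268×157.8 = 69.3872 per 10 000.

69.39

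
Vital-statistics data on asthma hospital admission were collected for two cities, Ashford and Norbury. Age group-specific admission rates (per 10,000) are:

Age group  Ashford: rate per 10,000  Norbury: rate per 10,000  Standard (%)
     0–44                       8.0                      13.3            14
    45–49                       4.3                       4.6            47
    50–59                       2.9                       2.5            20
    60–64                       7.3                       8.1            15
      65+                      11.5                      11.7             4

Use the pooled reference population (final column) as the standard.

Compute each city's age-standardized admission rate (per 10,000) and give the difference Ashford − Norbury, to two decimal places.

Standard weights: 0.14, 0.47, 0.20, 0.15, 0.04.
Ashford: 0.1400×8.0 + 0.4700×4.3 + 0.2000×2.9 + 0.1500×7.3 + 0.0400×11.5 = 5.2760 per 10,000.
Norbury: 0.1400×13.3 + 0.4700×4.6 + 0.2000×2.5 + 0.1500×8.1 + 0.0400×11.7 = 6.2070 per 10,000.
Difference = 5.2760 − 6.2070 = -0.9310.

-0.93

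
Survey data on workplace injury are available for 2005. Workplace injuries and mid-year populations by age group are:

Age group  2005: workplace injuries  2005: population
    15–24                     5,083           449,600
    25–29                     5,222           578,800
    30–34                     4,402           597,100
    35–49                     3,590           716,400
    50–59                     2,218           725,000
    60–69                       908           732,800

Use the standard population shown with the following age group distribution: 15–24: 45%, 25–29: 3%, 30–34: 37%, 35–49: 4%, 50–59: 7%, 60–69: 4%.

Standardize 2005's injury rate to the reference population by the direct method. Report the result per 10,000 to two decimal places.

85.50

Age-specific rates per 10,000 for 2005: 113.06, 90.22, 73.72, 50.11, 30.59, 12.39.
Standard weights: 0.45, 0.03, 0.37, 0.04, 0.07, 0.04.
Standardized rate: 0.4500×113.06 + 0.0300×90.22 + 0.3700×73.72 + 0.0400×50.11 + 0.0700×30.59 + 0.0400×12.39 = 85.5010 per 10,000.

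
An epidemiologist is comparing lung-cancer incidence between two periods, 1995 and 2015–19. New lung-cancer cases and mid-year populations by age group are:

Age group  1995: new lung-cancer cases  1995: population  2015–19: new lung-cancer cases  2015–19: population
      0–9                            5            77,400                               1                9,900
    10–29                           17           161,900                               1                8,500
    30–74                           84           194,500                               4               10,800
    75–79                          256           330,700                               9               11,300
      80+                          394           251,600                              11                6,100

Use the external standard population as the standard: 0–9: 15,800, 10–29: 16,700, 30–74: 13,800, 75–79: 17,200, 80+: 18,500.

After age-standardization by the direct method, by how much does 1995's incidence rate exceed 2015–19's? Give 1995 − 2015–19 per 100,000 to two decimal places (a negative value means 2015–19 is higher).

-5.75

Age-specific rates per 100,000 for 1995: 6.46, 10.50, 43.19, 77.41, 156.60.
For 2015–19: 10.10, 11.76, 37.04, 79.65, 180.33.
Standard total = 82,000; weights = 0.1927, 0.2037, 0.1683, 0.2098, 0.2256.
1995: 0.1927×6.46 + 0.2037×10.50 + 0.1683×43.19 + 0.2098×77.41 + 0.2256×156.60 = 62.2189 per 100,000.
2015–19: 0.1927×10.10 + 0.2037×11.76 + 0.1683×37.04 + 0.2098×79.65 + 0.2256×180.33 = 67.9653 per 100,000.
Difference = 62.2189 − 67.9653 = -5.7464.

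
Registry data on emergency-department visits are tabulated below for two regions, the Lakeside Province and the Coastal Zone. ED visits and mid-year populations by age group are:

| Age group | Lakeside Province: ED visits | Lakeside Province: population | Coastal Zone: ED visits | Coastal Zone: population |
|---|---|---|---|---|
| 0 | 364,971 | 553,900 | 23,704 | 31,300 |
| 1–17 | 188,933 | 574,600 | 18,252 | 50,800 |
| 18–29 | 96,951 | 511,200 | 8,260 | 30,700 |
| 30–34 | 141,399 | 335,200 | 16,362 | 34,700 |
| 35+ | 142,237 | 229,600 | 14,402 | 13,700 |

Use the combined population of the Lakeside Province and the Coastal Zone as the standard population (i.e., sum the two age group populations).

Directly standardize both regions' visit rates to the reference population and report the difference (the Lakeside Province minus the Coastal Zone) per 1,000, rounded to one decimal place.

Age-specific rates per 1,000 for the Lakeside Province: 658.911, 328.808, 189.654, 421.835, 619.499.
For the Coastal Zone: 757.316, 359.291, 269.055, 471.527, 1051.241.
Combined standard total = 2,365,700; weights = 0.2474, 0.2644, 0.2291, 0.1564, 0.1028.
The Lakeside Province: 0.2474×658.911 + 0.2644×328.808 + 0.2291×189.654 + 0.1564×421.835 + 0.1028×619.499 = 423.0315 per 1,000.
The Coastal Zone: 0.2474×757.316 + 0.2644×359.291 + 0.2291×269.055 + 0.1564×471.527 + 0.1028×1051.241 = 525.7929 per 1,000.
Difference = 423.0315 − 525.7929 = -102.7614.

-102.8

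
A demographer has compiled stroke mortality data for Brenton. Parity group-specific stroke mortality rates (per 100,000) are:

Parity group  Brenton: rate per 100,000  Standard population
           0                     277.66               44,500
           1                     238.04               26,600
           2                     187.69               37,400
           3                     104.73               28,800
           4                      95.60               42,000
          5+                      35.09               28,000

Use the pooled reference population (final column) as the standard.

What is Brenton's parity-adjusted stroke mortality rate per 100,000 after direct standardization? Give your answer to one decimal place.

162.7

Standard total = 207,300; weights = 0.2147, 0.1283, 0.1804, 0.1389, 0.2026, 0.1351.
Standardized rate: 0.2147×277.66 + 0.1283×238.04 + 0.1804×187.69 + 0.1389×104.73 + 0.2026×95.60 + 0.1351×35.09 = 162.6690 per 100,000.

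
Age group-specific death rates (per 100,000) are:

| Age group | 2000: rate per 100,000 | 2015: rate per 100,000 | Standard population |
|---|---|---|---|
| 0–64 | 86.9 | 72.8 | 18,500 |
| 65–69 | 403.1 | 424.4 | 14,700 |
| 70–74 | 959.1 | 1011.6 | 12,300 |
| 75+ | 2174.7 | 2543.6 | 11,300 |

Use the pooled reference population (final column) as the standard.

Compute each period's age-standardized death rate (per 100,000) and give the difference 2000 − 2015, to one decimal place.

-85.7

Standard total = 56,800; weights = 0.3257, 0.2588, 0.2165, 0.1989.
2000: 0.3257×86.9 + 0.2588×403.1 + 0.2165×959.1 + 0.1989×2174.7 = 772.9623 per 100,000.
2015: 0.3257×72.8 + 0.2588×424.4 + 0.2165×1011.6 + 0.1989×2543.6 = 858.6415 per 100,000.
Difference = 772.9623 − 858.6415 = -85.6792.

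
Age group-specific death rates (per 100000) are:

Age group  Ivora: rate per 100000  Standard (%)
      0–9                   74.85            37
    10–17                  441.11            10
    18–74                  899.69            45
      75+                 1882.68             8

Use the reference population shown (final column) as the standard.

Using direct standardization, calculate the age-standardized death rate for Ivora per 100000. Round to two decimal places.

Standard weights: 0.37, 0.10, 0.45, 0.08.
Standardized rate: 0.3700×74.85 + 0.1000×441.11 + 0.4500×899.69 + 0.0800×1882.68 = 627.2804 per 100000.

627.28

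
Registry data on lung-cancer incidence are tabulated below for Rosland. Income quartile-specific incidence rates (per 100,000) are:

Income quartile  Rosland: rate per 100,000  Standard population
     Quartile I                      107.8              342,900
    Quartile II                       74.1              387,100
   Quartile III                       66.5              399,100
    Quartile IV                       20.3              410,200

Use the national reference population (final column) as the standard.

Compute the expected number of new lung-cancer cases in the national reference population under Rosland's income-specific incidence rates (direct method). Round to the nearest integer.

1005

Expected new lung-cancer cases = Σ (standard pop × income-specific rate ÷ 100,000)
= 342,900×107.8/100,000 + 387,100×74.1/100,000 + 399,100×66.5/100,000 + 410,200×20.3/100,000
= 369.65 + 286.84 + 265.40 + 83.27 = 1005.16.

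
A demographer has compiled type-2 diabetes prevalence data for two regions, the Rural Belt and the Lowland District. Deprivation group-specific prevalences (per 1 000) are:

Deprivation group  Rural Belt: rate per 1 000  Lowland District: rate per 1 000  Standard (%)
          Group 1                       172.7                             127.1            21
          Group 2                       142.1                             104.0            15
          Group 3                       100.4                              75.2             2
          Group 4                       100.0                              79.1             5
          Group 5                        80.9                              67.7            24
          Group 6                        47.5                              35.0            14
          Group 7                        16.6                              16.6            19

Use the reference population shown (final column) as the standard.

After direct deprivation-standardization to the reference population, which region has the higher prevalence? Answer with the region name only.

Standard weights: 0.21, 0.15, 0.02, 0.05, 0.24, 0.14, 0.19.
The Rural Belt: 0.2100×172.7 + 0.1500×142.1 + 0.0200×100.4 + 0.0500×100.0 + 0.2400×80.9 + 0.1400×47.5 + 0.1900×16.6 = 93.8100 per 1 000.
The Lowland District: 0.2100×127.1 + 0.1500×104.0 + 0.0200×75.2 + 0.0500×79.1 + 0.2400×67.7 + 0.1400×35.0 + 0.1900×16.6 = 72.0520 per 1 000.

Rural Belt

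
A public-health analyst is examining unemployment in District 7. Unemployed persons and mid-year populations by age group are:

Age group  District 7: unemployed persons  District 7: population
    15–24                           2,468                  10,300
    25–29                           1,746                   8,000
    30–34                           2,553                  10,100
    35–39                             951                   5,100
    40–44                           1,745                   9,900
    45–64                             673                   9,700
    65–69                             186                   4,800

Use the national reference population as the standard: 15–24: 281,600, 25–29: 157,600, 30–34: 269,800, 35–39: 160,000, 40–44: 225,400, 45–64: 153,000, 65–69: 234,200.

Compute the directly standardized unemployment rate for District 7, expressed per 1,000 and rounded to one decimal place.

175.0

Age-specific rates per 1,000 for District 7: 239.612, 218.250, 252.772, 186.471, 176.263, 69.381, 38.750.
Standard total = 1,481,600; weights = 0.1901, 0.1064, 0.1821, 0.1080, 0.1521, 0.1033, 0.1581.
Standardized rate: 0.1901×239.612 + 0.1064×218.250 + 0.1821×252.772 + 0.1080×186.471 + 0.1521×176.263 + 0.1033×69.381 + 0.1581×38.750 = 175.0299 per 1,000.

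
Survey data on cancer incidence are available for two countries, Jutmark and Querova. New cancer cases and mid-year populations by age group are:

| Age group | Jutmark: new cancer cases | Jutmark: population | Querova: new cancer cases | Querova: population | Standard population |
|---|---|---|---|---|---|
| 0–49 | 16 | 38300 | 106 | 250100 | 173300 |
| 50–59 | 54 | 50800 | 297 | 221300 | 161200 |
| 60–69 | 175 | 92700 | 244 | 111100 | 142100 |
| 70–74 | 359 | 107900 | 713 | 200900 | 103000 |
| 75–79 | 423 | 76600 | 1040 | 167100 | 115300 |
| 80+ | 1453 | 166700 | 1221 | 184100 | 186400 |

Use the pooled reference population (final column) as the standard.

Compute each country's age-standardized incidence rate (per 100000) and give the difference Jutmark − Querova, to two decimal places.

Age-specific rates per 100000 for Jutmark: 41.78, 106.30, 188.78, 332.72, 552.22, 871.63.
For Querova: 42.38, 134.21, 219.62, 354.90, 622.38, 663.23.
Standard total = 881300; weights = 0.1966, 0.1829, 0.1612, 0.1169, 0.1308, 0.2115.
Jutmark: 0.1966×41.78 + 0.1829×106.30 + 0.1612×188.78 + 0.1169×332.72 + 0.1308×552.22 + 0.2115×871.63 = 353.5828 per 100000.
Querova: 0.1966×42.38 + 0.1829×134.21 + 0.1612×219.62 + 0.1169×354.90 + 0.1308×622.38 + 0.2115×663.23 = 331.4745 per 100000.
Difference = 353.5828 − 331.4745 = 22.1083.

22.11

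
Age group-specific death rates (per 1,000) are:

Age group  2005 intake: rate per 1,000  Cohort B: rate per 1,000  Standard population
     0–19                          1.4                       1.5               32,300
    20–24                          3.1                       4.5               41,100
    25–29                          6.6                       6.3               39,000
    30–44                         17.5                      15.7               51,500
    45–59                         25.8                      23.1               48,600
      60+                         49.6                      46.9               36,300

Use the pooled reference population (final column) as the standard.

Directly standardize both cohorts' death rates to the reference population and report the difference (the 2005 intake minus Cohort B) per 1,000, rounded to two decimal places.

Standard total = 248,800; weights = 0.1298, 0.1652, 0.1568, 0.2070, 0.1953, 0.1459.
The 2005 intake: 0.1298×1.4 + 0.1652×3.1 + 0.1568×6.6 + 0.2070×17.5 + 0.1953×25.8 + 0.1459×49.6 = 17.6272 per 1,000.
Cohort B: 0.1298×1.5 + 0.1652×4.5 + 0.1568×6.3 + 0.2070×15.7 + 0.1953×23.1 + 0.1459×46.9 = 16.5305 per 1,000.
Difference = 17.6272 − 16.5305 = 1.0967.

1.10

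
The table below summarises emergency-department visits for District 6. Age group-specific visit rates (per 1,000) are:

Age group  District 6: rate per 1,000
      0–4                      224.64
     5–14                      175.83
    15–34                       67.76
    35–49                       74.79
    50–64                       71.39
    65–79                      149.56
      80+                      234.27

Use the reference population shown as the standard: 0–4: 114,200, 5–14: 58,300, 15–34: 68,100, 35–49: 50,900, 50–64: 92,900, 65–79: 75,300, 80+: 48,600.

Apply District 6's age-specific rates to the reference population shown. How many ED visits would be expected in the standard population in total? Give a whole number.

73606

Expected ED visits = Σ (standard pop × age-specific rate ÷ 1,000)
= 114,200×224.64/1,000 + 58,300×175.83/1,000 + 68,100×67.76/1,000 + 50,900×74.79/1,000 + 92,900×71.39/1,000 + 75,300×149.56/1,000 + 48,600×234.27/1,000
= 25653.89 + 10250.89 + 4614.46 + 3806.81 + 6632.13 + 11261.87 + 11385.52 = 73605.57.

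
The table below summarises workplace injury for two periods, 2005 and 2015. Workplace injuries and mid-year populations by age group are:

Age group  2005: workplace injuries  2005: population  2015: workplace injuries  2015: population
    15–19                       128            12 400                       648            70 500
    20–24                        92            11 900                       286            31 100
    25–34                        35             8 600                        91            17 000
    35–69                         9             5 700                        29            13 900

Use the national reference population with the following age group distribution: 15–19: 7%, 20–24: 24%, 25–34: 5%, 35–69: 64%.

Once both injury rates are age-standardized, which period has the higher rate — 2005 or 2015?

Age-specific rates per 10 000 for 2005: 103.23, 77.31, 40.70, 15.79.
For 2015: 91.91, 91.96, 53.53, 20.86.
Standard weights: 0.07, 0.24, 0.05, 0.64.
2005: 0.0700×103.23 + 0.2400×77.31 + 0.0500×40.70 + 0.6400×15.79 = 37.9206 per 10 000.
2015: 0.0700×91.91 + 0.2400×91.96 + 0.0500×53.53 + 0.6400×20.86 = 44.5338 per 10 000.

2015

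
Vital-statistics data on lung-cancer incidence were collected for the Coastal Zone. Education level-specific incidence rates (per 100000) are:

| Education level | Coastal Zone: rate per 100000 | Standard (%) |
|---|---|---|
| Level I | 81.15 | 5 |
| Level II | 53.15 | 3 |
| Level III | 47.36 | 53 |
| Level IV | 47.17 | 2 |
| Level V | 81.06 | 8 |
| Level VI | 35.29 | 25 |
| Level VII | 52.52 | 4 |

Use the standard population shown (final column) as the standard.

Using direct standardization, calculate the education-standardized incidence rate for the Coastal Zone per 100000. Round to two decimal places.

Standard weights: 0.05, 0.03, 0.53, 0.02, 0.08, 0.25, 0.04.
Standardized rate: 0.0500×81.15 + 0.0300×53.15 + 0.5300×47.36 + 0.0200×47.17 + 0.0800×81.06 + 0.2500×35.29 + 0.0400×52.52 = 49.1043 per 100000.

49.10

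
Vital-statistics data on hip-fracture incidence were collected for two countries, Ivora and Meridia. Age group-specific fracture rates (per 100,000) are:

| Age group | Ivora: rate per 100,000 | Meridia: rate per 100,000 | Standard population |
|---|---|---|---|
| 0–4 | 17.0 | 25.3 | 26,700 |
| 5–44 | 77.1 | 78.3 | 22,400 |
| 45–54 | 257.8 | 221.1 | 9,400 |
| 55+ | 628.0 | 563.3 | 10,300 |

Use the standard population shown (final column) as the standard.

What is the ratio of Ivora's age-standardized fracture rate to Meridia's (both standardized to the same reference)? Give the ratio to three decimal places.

Standard total = 68,800; weights = 0.3881, 0.3256, 0.1366, 0.1497.
Ivora: 0.3881×17.0 + 0.3256×77.1 + 0.1366×257.8 + 0.1497×628.0 = 160.9398 per 100,000.
Meridia: 0.3881×25.3 + 0.3256×78.3 + 0.1366×221.1 + 0.1497×563.3 = 149.8512 per 100,000.
Ratio = 160.9398 ÷ 149.8512 = 1.07400.

1.074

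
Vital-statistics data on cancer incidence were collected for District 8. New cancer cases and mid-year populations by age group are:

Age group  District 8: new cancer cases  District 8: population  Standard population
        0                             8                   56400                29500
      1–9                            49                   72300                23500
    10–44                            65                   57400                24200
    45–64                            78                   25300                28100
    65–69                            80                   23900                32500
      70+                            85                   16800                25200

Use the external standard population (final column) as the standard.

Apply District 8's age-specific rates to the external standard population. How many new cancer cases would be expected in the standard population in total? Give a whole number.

Age-specific rates per 100000 for District 8: 14.18, 67.77, 113.24, 308.30, 334.73, 505.95.
Expected new cancer cases = Σ (standard pop × age-specific rate ÷ 100000)
= 29500×14.18/100000 + 23500×67.77/100000 + 24200×113.24/100000 + 28100×308.30/100000 + 32500×334.73/100000 + 25200×505.95/100000
= 4.18 + 15.93 + 27.40 + 86.63 + 108.79 + 127.50 = 370.43.

370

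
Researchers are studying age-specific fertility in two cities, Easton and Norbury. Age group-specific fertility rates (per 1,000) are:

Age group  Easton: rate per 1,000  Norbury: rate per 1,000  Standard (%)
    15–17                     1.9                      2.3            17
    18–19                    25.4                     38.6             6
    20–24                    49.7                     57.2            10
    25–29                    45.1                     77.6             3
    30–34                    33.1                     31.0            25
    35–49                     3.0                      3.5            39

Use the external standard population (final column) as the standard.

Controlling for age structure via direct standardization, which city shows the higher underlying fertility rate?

Standard weights: 0.17, 0.06, 0.10, 0.03, 0.25, 0.39.
Easton: 0.1700×1.9 + 0.0600×25.4 + 0.1000×49.7 + 0.0300×45.1 + 0.2500×33.1 + 0.3900×3.0 = 17.6150 per 1,000.
Norbury: 0.1700×2.3 + 0.0600×38.6 + 0.1000×57.2 + 0.0300×77.6 + 0.2500×31.0 + 0.3900×3.5 = 19.8700 per 1,000.

Norbury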